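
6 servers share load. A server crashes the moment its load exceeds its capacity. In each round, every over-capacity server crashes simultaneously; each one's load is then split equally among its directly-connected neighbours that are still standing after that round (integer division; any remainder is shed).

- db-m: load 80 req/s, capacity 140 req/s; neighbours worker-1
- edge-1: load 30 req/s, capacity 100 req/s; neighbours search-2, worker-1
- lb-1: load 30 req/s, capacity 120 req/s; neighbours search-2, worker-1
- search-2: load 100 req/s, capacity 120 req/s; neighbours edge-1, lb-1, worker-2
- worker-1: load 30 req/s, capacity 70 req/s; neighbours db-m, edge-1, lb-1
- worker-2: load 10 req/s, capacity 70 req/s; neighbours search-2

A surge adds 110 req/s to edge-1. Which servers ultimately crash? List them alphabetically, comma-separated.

edge-1, lb-1, search-2, worker-1, worker-2

Round 1 — edge-1 at 140 > 100. edge-1 crashes.
  edge-1 sheds 140 req/s to search-2, worker-1: 70 each.
    search-2: 100+70 = 170 > 120
    worker-1: 30+70 = 100 > 70
Round 2 — search-2, worker-1 crash.
  search-2 sheds 170 req/s to lb-1, worker-2: 85 each.
    lb-1: 30+85 = 115 ≤ 120
    worker-2: 10+85 = 95 > 70
  worker-1 sheds 100 req/s to db-m, lb-1: 50 each.
    db-m: 80+50 = 130 ≤ 140
    lb-1: 115+50 = 165 > 120
Round 3 — lb-1, worker-2 crash.
  lb-1 sheds 165 req/s: no online neighbours, lost.
  worker-2 sheds 95 req/s: no online neighbours, lost.
No further crashes.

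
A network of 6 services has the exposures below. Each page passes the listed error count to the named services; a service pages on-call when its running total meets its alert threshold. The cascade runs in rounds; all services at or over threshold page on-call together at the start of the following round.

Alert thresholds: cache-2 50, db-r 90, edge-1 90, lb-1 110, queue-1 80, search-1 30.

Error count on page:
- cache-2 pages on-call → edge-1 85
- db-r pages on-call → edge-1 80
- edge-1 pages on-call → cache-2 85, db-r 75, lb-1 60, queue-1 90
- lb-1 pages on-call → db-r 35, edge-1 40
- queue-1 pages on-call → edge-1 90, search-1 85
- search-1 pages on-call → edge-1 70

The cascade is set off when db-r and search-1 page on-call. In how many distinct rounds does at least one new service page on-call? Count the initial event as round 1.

Round 1 — db-r, search-1 page on-call (initial).
  edge-1: +80+70 → 150 ≥ 90
Round 2 — edge-1 pages on-call.
  cache-2: +85 → 85 ≥ 50
  lb-1: +60 → 60 < 110
  queue-1: +90 → 90 ≥ 80
Round 3 — cache-2, queue-1 page on-call.
No further pages.

3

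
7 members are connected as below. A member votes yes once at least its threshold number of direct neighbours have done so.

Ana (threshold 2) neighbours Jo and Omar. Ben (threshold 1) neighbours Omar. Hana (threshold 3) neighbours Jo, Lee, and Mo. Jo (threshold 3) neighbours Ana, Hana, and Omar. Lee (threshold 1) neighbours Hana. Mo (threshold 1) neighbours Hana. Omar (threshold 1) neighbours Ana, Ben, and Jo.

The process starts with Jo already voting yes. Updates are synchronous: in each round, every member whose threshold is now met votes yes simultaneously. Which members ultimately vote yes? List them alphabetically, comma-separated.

Round 1 — Jo votes yes (initial).
Round 2 — checking thresholds:
  Ana: 1 of 2 neighbours < 2, holds.
  Hana: 1 of 3 neighbours < 3, holds.
  Omar: 1 of 3 neighbours ≥ 1, votes yes.
Round 3 — checking thresholds:
  Ana: 2 of 2 neighbours ≥ 2, votes yes.
  Ben: 1 of 1 neighbours ≥ 1, votes yes.
  Hana: 1 of 3 neighbours < 3, holds.
Round 4 — no new yes votes; cascade stops.

Ana, Ben, Jo, Omar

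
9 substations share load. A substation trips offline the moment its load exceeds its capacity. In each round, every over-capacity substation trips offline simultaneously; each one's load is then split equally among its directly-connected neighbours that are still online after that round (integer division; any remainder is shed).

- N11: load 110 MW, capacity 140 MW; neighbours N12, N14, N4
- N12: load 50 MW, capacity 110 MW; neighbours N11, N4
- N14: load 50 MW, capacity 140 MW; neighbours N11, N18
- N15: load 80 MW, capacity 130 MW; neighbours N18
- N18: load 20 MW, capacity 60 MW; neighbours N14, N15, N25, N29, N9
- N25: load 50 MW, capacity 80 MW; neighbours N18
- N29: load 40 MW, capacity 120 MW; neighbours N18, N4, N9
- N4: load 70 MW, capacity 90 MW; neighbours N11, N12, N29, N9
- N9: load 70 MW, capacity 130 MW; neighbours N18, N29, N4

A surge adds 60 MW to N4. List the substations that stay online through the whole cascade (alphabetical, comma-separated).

N14, N15, N18, N25, N29, N9

Round 1 — N4 at 130 > 90. N4 trips offline.
  N4 sheds 130 MW to N11, N12, N29, N9: 32 each (2 lost).
    N11: 110+32 = 142 > 140
    N12: 50+32 = 82 ≤ 110
    N29: 40+32 = 72 ≤ 120
    N9: 70+32 = 102 ≤ 130
Round 2 — N11 trips offline.
  N11 sheds 142 MW to N12, N14: 71 each.
    N12: 82+71 = 153 > 110
    N14: 50+71 = 121 ≤ 140
Round 3 — N12 trips offline.
  N12 sheds 153 MW: no online neighbours, lost.
No further trips.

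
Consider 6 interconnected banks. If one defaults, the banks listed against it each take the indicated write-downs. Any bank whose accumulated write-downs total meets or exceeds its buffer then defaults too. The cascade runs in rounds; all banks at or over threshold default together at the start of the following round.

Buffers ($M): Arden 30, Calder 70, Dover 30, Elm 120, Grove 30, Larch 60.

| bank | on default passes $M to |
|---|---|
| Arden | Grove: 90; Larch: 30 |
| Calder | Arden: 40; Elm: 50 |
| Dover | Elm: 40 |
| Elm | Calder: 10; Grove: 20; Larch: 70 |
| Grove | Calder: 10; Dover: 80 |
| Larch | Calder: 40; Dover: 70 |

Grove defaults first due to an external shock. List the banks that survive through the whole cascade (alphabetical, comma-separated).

Round 1 — Grove defaults (initial).
  Calder: +10 → 10 < 70
  Dover: +80 → 80 ≥ 30
Round 2 — Dover defaults.
  Elm: +40 → 40 < 120
No further defaults.

Arden, Calder, Elm, Larch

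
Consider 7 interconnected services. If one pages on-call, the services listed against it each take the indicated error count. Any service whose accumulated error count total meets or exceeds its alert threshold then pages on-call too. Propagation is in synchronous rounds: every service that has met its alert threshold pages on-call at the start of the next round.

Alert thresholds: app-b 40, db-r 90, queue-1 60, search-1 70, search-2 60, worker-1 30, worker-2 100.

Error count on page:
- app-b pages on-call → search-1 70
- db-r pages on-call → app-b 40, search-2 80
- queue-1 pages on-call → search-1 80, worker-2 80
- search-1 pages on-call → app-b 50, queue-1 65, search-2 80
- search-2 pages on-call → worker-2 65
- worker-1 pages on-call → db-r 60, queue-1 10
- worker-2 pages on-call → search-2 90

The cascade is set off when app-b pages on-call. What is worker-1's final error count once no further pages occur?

Round 1 — app-b pages on-call (initial).
  search-1: +70 → 70 ≥ 70
Round 2 — search-1 pages on-call.
  queue-1: +65 → 65 ≥ 60
  search-2: +80 → 80 ≥ 60
Round 3 — queue-1, search-2 page on-call.
  worker-2: +80+65 → 145 ≥ 100
Round 4 — worker-2 pages on-call.
No further pages.

0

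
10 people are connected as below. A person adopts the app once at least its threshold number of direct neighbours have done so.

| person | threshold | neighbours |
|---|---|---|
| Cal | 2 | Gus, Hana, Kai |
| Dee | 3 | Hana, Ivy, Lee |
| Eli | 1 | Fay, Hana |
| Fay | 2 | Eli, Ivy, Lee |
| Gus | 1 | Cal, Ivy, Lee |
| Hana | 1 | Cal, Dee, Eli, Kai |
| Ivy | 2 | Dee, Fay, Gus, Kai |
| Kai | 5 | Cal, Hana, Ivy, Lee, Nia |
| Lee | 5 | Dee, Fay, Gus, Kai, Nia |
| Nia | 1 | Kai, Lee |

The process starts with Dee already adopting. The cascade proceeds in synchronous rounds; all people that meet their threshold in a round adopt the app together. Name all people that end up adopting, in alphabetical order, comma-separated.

Dee, Eli, Hana

Round 1 — Dee adopts the app (initial).
Round 2 — checking thresholds:
  Hana: 1 of 4 neighbours ≥ 1, adopts the app.
  Ivy: 1 of 4 neighbours < 2, not yet.
  Lee: 1 of 5 neighbours < 5, not yet.
Round 3 — checking thresholds:
  Cal: 1 of 3 neighbours < 2, not yet.
  Eli: 1 of 2 neighbours ≥ 1, adopts the app.
  Ivy: 1 of 4 neighbours < 2, not yet.
  Kai: 1 of 5 neighbours < 5, not yet.
  Lee: 1 of 5 neighbours < 5, not yet.
Round 4 — no new adoptions; cascade stops.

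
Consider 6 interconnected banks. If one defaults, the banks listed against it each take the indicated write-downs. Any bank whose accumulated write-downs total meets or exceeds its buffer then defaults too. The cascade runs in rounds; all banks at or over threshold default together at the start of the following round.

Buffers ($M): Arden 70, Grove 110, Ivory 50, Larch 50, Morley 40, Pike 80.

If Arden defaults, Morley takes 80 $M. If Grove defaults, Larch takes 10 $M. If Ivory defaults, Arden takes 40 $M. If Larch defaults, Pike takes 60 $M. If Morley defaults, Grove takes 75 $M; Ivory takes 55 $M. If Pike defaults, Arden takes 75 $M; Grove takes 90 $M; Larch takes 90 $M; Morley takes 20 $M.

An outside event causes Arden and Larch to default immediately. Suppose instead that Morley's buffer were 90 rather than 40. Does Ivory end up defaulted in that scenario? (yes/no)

no

With Morley's buffer at 90:
Round 1 — Arden, Larch default (initial).
  Morley: +80 → 80 < 90
  Pike: +60 → 60 < 80
No further defaults.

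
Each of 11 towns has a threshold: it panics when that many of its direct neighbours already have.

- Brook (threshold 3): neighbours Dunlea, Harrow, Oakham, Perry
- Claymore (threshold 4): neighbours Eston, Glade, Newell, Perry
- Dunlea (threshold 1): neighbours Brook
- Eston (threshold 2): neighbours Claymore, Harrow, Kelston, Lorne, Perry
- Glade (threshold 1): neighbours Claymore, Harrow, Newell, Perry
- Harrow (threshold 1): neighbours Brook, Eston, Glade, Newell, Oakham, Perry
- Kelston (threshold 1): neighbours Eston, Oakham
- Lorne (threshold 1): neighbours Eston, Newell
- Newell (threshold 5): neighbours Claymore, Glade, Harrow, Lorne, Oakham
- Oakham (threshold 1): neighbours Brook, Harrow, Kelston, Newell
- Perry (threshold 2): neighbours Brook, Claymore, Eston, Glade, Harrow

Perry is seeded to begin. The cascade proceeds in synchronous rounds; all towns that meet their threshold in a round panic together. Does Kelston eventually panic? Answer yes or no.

yes

Round 1 — Perry panics (initial).
Round 2 — checking thresholds:
  Brook: 1 of 4 neighbours < 3, below threshold.
  Claymore: 1 of 4 neighbours < 4, below threshold.
  Eston: 1 of 5 neighbours < 2, below threshold.
  Glade: 1 of 4 neighbours ≥ 1, panics.
  Harrow: 1 of 6 neighbours ≥ 1, panics.
Round 3 — checking thresholds:
  Brook: 2 of 4 neighbours < 3, below threshold.
  Claymore: 2 of 4 neighbours < 4, below threshold.
  Eston: 2 of 5 neighbours ≥ 2, panics.
  Newell: 2 of 5 neighbours < 5, below threshold.
  Oakham: 1 of 4 neighbours ≥ 1, panics.
Round 4 — checking thresholds:
  Brook: 3 of 4 neighbours ≥ 3, panics.
  Claymore: 3 of 4 neighbours < 4, below threshold.
  Kelston: 2 of 2 neighbours ≥ 1, panics.
  Lorne: 1 of 2 neighbours ≥ 1, panics.
  Newell: 3 of 5 neighbours < 5, below threshold.
Round 5 — checking thresholds:
  Claymore: 3 of 4 neighbours < 4, below threshold.
  Dunlea: 1 of 1 neighbours ≥ 1, panics.
  Newell: 4 of 5 neighbours < 5, below threshold.
Round 6 — no new panics; cascade stops.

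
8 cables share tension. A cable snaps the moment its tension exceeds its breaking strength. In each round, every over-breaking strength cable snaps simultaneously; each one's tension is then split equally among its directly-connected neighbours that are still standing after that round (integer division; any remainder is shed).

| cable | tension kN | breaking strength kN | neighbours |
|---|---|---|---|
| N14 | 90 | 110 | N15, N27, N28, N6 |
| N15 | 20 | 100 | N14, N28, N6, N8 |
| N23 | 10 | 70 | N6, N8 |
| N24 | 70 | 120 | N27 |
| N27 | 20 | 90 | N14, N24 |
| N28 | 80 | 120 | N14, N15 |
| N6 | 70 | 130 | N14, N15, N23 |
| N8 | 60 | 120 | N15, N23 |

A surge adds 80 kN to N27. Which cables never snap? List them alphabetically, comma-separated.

N24

Round 1 — N27 at 100 > 90. N27 snaps.
  N27 sheds 100 kN to N14, N24: 50 each.
    N14: 90+50 = 140 > 110
    N24: 70+50 = 120 ≤ 120
Round 2 — N14 snaps.
  N14 sheds 140 kN to N15, N28, N6: 46 each (2 lost).
    N15: 20+46 = 66 ≤ 100
    N28: 80+46 = 126 > 120
    N6: 70+46 = 116 ≤ 130
Round 3 — N28 snaps.
  N28 sheds 126 kN to N15: 126 each.
    N15: 66+126 = 192 > 100
Round 4 — N15 snaps.
  N15 sheds 192 kN to N6, N8: 96 each.
    N6: 116+96 = 212 > 130
    N8: 60+96 = 156 > 120
Round 5 — N6, N8 snap.
  N6 sheds 212 kN to N23: 212 each.
    N23: 10+212 = 222 > 70
  N8 sheds 156 kN to N23: 156 each.
    N23: 222+156 = 378 > 70
Round 6 — N23 snaps.
  N23 sheds 378 kN: no online neighbours, lost.
No further breaks.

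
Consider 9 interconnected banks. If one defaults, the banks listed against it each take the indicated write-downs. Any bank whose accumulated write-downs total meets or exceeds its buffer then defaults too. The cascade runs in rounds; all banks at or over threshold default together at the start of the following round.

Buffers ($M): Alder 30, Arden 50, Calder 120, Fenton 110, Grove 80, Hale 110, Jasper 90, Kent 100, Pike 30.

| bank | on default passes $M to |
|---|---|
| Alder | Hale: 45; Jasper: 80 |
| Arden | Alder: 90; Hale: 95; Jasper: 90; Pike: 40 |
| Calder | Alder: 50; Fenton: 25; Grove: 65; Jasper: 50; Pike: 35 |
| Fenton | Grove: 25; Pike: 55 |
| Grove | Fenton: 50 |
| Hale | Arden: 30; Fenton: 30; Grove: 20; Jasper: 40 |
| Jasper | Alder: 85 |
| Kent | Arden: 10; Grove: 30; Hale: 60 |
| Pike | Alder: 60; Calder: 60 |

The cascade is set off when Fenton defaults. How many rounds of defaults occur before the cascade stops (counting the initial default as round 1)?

3

Round 1 — Fenton defaults (initial).
  Grove: +25 → 25 < 80
  Pike: +55 → 55 ≥ 30
Round 2 — Pike defaults.
  Alder: +60 → 60 ≥ 30
  Calder: +60 → 60 < 120
Round 3 — Alder defaults.
  Hale: +45 → 45 < 110
  Jasper: +80 → 80 < 90
No further defaults.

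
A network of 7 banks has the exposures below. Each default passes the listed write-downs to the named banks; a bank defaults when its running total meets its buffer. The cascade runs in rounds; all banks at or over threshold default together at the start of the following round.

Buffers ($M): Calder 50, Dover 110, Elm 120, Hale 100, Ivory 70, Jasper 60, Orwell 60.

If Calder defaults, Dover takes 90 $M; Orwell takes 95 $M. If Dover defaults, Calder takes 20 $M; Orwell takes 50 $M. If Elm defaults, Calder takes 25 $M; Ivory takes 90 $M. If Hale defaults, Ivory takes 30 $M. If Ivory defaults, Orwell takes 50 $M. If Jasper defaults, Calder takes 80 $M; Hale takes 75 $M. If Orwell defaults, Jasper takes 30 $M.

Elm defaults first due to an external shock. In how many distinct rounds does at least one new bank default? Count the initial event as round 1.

2

Round 1 — Elm defaults (initial).
  Calder: +25 → 25 < 50
  Ivory: +90 → 90 ≥ 70
Round 2 — Ivory defaults.
  Orwell: +50 → 50 < 60
No further defaults.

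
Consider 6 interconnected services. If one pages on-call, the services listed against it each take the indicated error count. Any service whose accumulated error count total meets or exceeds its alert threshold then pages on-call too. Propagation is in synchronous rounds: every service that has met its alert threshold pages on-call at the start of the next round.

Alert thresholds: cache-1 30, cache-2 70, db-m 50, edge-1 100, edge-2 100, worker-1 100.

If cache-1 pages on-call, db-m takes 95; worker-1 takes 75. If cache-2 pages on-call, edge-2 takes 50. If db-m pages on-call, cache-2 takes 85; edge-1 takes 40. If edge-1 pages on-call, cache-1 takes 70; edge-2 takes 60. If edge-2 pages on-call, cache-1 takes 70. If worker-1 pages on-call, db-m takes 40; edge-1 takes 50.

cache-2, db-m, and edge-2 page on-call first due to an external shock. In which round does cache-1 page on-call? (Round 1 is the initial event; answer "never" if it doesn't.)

Round 1 — cache-2, db-m, edge-2 page on-call (initial).
  cache-1: +70 → 70 ≥ 30
  edge-1: +40 → 40 < 100
Round 2 — cache-1 pages on-call.
  worker-1: +75 → 75 < 100
No further pages.

2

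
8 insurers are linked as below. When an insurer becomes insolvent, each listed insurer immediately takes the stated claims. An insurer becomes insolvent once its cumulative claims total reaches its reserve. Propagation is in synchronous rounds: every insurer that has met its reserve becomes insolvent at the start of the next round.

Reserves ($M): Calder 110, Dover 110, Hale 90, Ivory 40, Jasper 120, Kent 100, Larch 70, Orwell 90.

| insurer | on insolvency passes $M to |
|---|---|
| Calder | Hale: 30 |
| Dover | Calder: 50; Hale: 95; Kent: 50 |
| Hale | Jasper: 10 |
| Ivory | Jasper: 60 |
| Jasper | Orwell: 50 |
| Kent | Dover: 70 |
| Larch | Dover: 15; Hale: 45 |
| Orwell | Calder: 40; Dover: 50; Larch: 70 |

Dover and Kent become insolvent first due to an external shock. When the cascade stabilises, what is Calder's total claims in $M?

50

Round 1 — Dover, Kent become insolvent (initial).
  Calder: +50 → 50 < 110
  Hale: +95 → 95 ≥ 90
Round 2 — Hale becomes insolvent.
  Jasper: +10 → 10 < 120
No further insolvencies.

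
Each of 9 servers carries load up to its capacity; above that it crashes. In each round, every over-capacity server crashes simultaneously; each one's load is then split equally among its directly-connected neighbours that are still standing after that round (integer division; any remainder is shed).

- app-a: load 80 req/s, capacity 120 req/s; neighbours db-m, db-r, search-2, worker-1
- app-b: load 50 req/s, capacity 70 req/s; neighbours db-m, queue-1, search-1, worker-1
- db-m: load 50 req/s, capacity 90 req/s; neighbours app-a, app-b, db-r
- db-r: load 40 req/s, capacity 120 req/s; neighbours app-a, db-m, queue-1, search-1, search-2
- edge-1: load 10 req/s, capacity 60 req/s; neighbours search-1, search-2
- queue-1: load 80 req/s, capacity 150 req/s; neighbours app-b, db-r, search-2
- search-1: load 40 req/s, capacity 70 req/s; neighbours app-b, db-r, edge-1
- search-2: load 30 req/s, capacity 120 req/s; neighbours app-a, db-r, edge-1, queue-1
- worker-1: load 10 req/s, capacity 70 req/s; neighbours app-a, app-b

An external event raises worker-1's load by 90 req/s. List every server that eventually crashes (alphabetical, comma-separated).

app-a, app-b, db-m, db-r, edge-1, queue-1, search-1, search-2, worker-1

Round 1 — worker-1 at 100 > 70. worker-1 crashes.
  worker-1 sheds 100 req/s to app-a, app-b: 50 each.
    app-a: 80+50 = 130 > 120
    app-b: 50+50 = 100 > 70
Round 2 — app-a, app-b crash.
  app-a sheds 130 req/s to db-m, db-r, search-2: 43 each (1 lost).
    db-m: 50+43 = 93 > 90
    db-r: 40+43 = 83 ≤ 120
    search-2: 30+43 = 73 ≤ 120
  app-b sheds 100 req/s to db-m, queue-1, search-1: 33 each (1 lost).
    db-m: 93+33 = 126 > 90
    queue-1: 80+33 = 113 ≤ 150
    search-1: 40+33 = 73 > 70
Round 3 — db-m, search-1 crash.
  db-m sheds 126 req/s to db-r: 126 each.
    db-r: 83+126 = 209 > 120
  search-1 sheds 73 req/s to db-r, edge-1: 36 each (1 lost).
    db-r: 209+36 = 245 > 120
    edge-1: 10+36 = 46 ≤ 60
Round 4 — db-r crashes.
  db-r sheds 245 req/s to queue-1, search-2: 122 each (1 lost).
    queue-1: 113+122 = 235 > 150
    search-2: 73+122 = 195 > 120
Round 5 — queue-1, search-2 crash.
  queue-1 sheds 235 req/s: no online neighbours, lost.
  search-2 sheds 195 req/s to edge-1: 195 each.
    edge-1: 46+195 = 241 > 60
Round 6 — edge-1 crashes.
  edge-1 sheds 241 req/s: no online neighbours, lost.
No further crashes.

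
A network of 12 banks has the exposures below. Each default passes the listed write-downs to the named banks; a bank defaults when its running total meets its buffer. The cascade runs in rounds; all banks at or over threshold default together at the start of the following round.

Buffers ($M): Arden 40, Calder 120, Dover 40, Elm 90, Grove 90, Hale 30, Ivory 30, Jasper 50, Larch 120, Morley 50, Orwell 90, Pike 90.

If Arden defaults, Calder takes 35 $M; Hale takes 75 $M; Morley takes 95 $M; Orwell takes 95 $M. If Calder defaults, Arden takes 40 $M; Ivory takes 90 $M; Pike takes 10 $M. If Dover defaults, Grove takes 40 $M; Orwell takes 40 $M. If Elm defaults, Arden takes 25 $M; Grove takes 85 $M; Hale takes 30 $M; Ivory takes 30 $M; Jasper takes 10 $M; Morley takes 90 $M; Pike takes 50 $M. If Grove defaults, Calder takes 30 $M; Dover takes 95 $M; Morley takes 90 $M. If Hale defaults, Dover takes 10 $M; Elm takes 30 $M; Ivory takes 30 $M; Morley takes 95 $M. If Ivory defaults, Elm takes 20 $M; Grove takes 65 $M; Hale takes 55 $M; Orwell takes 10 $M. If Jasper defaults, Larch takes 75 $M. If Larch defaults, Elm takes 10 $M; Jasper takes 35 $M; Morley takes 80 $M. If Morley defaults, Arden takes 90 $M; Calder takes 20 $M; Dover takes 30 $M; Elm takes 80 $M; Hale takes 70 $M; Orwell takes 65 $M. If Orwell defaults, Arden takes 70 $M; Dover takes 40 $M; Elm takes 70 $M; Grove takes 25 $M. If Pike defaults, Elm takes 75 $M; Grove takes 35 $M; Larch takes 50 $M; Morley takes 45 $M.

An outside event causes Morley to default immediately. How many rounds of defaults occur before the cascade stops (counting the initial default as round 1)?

4

Round 1 — Morley defaults (initial).
  Arden: +90 → 90 ≥ 40
  Calder: +20 → 20 < 120
  Dover: +30 → 30 < 40
  Elm: +80 → 80 < 90
  Hale: +70 → 70 ≥ 30
  Orwell: +65 → 65 < 90
Round 2 — Arden, Hale default.
  Calder: +35 → 55 < 120
  Dover: +10 → 40 ≥ 40
  Elm: +30 → 110 ≥ 90
  Ivory: +30 → 30 ≥ 30
  Orwell: +95 → 160 ≥ 90
Round 3 — Dover, Elm, Ivory, Orwell default.
  Grove: +40+85+65+25 → 215 ≥ 90
  Jasper: +10 → 10 < 50
  Pike: +50 → 50 < 90
Round 4 — Grove defaults.
  Calder: +30 → 85 < 120
No further defaults.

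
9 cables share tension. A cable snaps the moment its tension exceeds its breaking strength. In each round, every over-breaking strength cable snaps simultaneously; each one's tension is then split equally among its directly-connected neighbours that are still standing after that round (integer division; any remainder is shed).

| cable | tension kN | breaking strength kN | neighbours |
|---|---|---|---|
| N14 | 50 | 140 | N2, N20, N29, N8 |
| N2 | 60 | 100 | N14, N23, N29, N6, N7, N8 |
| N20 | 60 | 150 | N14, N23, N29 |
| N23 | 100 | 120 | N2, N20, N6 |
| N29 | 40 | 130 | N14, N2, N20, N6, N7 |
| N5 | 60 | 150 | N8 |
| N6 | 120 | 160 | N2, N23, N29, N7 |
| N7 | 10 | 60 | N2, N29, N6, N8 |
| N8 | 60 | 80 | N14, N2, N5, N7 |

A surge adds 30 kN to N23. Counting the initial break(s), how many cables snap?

Round 1 — N23 at 130 > 120. N23 snaps.
  N23 sheds 130 kN to N2, N20, N6: 43 each (1 lost).
    N2: 60+43 = 103 > 100
    N20: 60+43 = 103 ≤ 150
    N6: 120+43 = 163 > 160
Round 2 — N2, N6 snap.
  N2 sheds 103 kN to N14, N29, N7, N8: 25 each (3 lost).
    N14: 50+25 = 75 ≤ 140
    N29: 40+25 = 65 ≤ 130
    N7: 10+25 = 35 ≤ 60
    N8: 60+25 = 85 > 80
  N6 sheds 163 kN to N29, N7: 81 each (1 lost).
    N29: 65+81 = 146 > 130
    N7: 35+81 = 116 > 60
Round 3 — N29, N7, N8 snap.
  N29 sheds 146 kN to N14, N20: 73 each.
    N14: 75+73 = 148 > 140
    N20: 103+73 = 176 > 150
  N7 sheds 116 kN: no online neighbours, lost.
  N8 sheds 85 kN to N14, N5: 42 each (1 lost).
    N14: 148+42 = 190 > 140
    N5: 60+42 = 102 ≤ 150
Round 4 — N14, N20 snap.
  N14 sheds 190 kN: no online neighbours, lost.
  N20 sheds 176 kN: no online neighbours, lost.
No further breaks.

8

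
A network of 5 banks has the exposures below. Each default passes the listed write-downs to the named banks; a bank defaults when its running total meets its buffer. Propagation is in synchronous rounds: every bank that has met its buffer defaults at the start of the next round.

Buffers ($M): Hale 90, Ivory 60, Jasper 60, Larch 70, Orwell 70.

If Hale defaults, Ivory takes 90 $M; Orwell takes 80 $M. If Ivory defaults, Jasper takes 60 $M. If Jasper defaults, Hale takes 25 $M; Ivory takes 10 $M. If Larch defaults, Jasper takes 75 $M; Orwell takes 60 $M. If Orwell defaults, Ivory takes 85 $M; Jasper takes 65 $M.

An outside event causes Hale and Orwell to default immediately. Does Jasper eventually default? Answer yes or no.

Round 1 — Hale, Orwell default (initial).
  Ivory: +90+85 → 175 ≥ 60
  Jasper: +65 → 65 ≥ 60
Round 2 — Ivory, Jasper default.
No further defaults.

yes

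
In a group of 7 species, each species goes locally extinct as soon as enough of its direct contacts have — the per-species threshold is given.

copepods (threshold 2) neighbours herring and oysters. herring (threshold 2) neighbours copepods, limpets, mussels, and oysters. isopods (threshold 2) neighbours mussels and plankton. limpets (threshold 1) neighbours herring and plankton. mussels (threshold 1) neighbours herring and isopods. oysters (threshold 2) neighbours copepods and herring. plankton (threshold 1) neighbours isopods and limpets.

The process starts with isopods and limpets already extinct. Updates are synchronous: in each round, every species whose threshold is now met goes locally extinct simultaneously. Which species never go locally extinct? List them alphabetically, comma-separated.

Round 1 — isopods, limpets go locally extinct (initial).
Round 2 — checking thresholds:
  herring: 1 of 4 neighbours < 2, below threshold.
  mussels: 1 of 2 neighbours ≥ 1, goes locally extinct.
  plankton: 2 of 2 neighbours ≥ 1, goes locally extinct.
Round 3 — checking thresholds:
  herring: 2 of 4 neighbours ≥ 2, goes locally extinct.
Round 4 — no new extinctions; cascade stops.

copepods, oysters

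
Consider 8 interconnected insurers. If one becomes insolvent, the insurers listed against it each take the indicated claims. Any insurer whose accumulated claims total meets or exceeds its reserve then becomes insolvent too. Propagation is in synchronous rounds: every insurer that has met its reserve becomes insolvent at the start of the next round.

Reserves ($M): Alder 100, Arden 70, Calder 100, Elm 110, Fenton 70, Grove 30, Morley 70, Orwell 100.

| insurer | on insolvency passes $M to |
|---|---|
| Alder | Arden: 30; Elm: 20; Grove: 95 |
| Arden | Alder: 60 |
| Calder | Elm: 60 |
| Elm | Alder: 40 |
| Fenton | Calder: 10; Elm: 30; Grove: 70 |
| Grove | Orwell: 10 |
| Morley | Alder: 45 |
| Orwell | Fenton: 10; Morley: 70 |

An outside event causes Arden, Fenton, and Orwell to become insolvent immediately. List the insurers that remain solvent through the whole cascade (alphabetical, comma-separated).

Round 1 — Arden, Fenton, Orwell become insolvent (initial).
  Alder: +60 → 60 < 100
  Calder: +10 → 10 < 100
  Elm: +30 → 30 < 110
  Grove: +70 → 70 ≥ 30
  Morley: +70 → 70 ≥ 70
Round 2 — Grove, Morley become insolvent.
  Alder: +45 → 105 ≥ 100
Round 3 — Alder becomes insolvent.
  Elm: +20 → 50 < 110
No further insolvencies.

Calder, Elm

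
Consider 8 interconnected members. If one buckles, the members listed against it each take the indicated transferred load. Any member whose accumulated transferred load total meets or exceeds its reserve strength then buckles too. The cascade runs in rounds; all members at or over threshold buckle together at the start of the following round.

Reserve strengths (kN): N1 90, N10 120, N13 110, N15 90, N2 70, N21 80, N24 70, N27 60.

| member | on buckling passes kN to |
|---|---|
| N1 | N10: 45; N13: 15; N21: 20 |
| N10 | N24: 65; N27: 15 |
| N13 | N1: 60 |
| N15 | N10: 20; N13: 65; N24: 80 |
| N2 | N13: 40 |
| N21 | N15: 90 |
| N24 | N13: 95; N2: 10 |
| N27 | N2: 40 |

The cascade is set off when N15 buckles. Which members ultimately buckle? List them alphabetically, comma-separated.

N13, N15, N24

Round 1 — N15 buckles (initial).
  N10: +20 → 20 < 120
  N13: +65 → 65 < 110
  N24: +80 → 80 ≥ 70
Round 2 — N24 buckles.
  N13: +95 → 160 ≥ 110
  N2: +10 → 10 < 70
Round 3 — N13 buckles.
  N1: +60 → 60 < 90
No further bucklings.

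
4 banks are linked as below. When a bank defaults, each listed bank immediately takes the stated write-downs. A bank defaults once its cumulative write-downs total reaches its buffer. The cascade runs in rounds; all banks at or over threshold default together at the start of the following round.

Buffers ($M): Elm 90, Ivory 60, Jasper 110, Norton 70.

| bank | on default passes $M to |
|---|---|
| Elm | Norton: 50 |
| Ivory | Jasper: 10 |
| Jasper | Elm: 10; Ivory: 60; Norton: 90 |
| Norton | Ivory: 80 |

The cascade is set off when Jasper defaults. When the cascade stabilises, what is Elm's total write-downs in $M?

10

Round 1 — Jasper defaults (initial).
  Elm: +10 → 10 < 90
  Ivory: +60 → 60 ≥ 60
  Norton: +90 → 90 ≥ 70
Round 2 — Ivory, Norton default.
No further defaults.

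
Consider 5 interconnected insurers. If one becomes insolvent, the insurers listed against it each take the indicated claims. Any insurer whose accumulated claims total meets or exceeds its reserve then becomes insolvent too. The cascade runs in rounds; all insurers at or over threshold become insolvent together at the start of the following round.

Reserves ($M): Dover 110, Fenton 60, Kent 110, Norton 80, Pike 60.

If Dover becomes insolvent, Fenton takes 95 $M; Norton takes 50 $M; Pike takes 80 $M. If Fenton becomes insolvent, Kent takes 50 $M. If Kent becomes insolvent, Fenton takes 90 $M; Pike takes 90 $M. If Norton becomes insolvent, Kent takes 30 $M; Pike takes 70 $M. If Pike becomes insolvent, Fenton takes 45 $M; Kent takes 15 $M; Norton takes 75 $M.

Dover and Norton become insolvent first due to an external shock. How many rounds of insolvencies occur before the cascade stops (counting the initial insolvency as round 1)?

Round 1 — Dover, Norton become insolvent (initial).
  Fenton: +95 → 95 ≥ 60
  Kent: +30 → 30 < 110
  Pike: +80+70 → 150 ≥ 60
Round 2 — Fenton, Pike become insolvent.
  Kent: +50+15 → 95 < 110
No further insolvencies.

2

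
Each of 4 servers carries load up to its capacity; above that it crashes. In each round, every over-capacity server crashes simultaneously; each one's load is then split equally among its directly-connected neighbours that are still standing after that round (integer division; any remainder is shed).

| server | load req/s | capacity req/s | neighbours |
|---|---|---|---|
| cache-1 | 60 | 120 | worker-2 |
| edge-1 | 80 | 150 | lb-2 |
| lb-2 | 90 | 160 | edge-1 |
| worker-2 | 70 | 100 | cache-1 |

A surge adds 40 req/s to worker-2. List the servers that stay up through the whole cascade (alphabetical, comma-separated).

edge-1, lb-2

Round 1 — worker-2 at 110 > 100. worker-2 crashes.
  worker-2 sheds 110 req/s to cache-1: 110 each.
    cache-1: 60+110 = 170 > 120
Round 2 — cache-1 crashes.
  cache-1 sheds 170 req/s: no online neighbours, lost.
No further crashes.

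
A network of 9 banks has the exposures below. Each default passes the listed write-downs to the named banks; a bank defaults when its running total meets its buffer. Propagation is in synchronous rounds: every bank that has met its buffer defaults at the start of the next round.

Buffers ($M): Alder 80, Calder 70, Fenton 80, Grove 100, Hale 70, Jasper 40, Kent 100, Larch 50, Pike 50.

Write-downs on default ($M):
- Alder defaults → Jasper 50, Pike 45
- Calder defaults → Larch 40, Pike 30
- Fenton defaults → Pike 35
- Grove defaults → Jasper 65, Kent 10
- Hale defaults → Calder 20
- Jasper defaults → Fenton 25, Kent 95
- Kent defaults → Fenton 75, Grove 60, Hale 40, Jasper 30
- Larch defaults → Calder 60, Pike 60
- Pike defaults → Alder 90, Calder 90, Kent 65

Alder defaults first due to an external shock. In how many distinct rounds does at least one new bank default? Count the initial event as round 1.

Round 1 — Alder defaults (initial).
  Jasper: +50 → 50 ≥ 40
  Pike: +45 → 45 < 50
Round 2 — Jasper defaults.
  Fenton: +25 → 25 < 80
  Kent: +95 → 95 < 100
No further defaults.

2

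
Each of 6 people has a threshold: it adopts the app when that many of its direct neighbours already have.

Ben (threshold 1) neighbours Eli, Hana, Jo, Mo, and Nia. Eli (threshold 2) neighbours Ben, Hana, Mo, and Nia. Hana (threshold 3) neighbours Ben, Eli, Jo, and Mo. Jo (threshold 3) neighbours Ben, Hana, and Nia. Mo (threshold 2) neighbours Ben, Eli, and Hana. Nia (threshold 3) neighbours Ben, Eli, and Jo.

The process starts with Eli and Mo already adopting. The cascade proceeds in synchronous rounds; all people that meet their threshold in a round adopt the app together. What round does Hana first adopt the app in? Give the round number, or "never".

Round 1 — Eli, Mo adopt the app (initial).
Round 2 — checking thresholds:
  Ben: 2 of 5 neighbours ≥ 1, adopts the app.
  Hana: 2 of 4 neighbours < 3, not yet.
  Nia: 1 of 3 neighbours < 3, not yet.
Round 3 — checking thresholds:
  Hana: 3 of 4 neighbours ≥ 3, adopts the app.
  Jo: 1 of 3 neighbours < 3, not yet.
  Nia: 2 of 3 neighbours < 3, not yet.
Round 4 — no new adoptions; cascade stops.

3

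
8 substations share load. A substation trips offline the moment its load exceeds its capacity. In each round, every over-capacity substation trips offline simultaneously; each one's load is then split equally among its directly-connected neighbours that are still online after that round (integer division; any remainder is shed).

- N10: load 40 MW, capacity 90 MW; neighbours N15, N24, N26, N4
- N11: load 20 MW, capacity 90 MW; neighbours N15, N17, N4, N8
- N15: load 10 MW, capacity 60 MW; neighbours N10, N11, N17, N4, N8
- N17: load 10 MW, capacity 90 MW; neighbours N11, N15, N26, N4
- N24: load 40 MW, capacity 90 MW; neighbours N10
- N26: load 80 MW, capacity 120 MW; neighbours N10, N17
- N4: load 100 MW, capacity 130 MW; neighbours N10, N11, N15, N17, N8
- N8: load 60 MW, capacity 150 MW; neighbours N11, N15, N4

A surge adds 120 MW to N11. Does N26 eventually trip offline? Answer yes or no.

Round 1 — N11 at 140 > 90. N11 trips offline.
  N11 sheds 140 MW to N15, N17, N4, N8: 35 each.
    N15: 10+35 = 45 ≤ 60
    N17: 10+35 = 45 ≤ 90
    N4: 100+35 = 135 > 130
    N8: 60+35 = 95 ≤ 150
Round 2 — N4 trips offline.
  N4 sheds 135 MW to N10, N15, N17, N8: 33 each (3 lost).
    N10: 40+33 = 73 ≤ 90
    N15: 45+33 = 78 > 60
    N17: 45+33 = 78 ≤ 90
    N8: 95+33 = 128 ≤ 150
Round 3 — N15 trips offline.
  N15 sheds 78 MW to N10, N17, N8: 26 each.
    N10: 73+26 = 99 > 90
    N17: 78+26 = 104 > 90
    N8: 128+26 = 154 > 150
Round 4 — N10, N17, N8 trip offline.
  N10 sheds 99 MW to N24, N26: 49 each (1 lost).
    N24: 40+49 = 89 ≤ 90
    N26: 80+49 = 129 > 120
  N17 sheds 104 MW to N26: 104 each.
    N26: 129+104 = 233 > 120
  N8 sheds 154 MW: no online neighbours, lost.
Round 5 — N26 trips offline.
  N26 sheds 233 MW: no online neighbours, lost.
No further trips.

yes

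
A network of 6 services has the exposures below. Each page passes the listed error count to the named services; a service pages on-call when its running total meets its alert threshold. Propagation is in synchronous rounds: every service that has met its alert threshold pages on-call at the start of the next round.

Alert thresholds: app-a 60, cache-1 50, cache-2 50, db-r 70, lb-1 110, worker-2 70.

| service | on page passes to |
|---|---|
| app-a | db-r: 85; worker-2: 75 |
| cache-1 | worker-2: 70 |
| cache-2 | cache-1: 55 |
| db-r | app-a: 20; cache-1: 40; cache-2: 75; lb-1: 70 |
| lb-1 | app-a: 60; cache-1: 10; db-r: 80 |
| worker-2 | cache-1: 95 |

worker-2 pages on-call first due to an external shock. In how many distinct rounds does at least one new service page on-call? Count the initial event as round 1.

2

Round 1 — worker-2 pages on-call (initial).
  cache-1: +95 → 95 ≥ 50
Round 2 — cache-1 pages on-call.
No further pages.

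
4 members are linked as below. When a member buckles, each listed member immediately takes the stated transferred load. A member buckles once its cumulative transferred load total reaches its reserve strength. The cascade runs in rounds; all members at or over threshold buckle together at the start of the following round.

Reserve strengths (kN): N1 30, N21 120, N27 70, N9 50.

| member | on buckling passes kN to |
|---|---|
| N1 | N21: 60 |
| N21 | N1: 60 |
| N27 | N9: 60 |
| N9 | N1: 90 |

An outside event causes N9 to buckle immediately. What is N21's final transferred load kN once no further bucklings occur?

Round 1 — N9 buckles (initial).
  N1: +90 → 90 ≥ 30
Round 2 — N1 buckles.
  N21: +60 → 60 < 120
No further bucklings.

60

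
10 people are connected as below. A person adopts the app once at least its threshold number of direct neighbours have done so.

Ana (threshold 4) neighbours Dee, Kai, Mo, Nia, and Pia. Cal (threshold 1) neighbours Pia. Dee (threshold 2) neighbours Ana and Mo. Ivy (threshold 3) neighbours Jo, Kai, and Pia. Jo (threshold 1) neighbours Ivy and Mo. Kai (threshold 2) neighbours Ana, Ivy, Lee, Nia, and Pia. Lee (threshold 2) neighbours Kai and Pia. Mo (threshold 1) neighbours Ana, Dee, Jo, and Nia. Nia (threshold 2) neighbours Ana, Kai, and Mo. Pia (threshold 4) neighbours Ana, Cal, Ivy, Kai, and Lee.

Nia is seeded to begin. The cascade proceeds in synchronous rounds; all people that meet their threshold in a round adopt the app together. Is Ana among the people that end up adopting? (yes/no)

Round 1 — Nia adopts the app (initial).
Round 2 — checking thresholds:
  Ana: 1 of 5 neighbours < 4, not yet.
  Kai: 1 of 5 neighbours < 2, not yet.
  Mo: 1 of 4 neighbours ≥ 1, adopts the app.
Round 3 — checking thresholds:
  Ana: 2 of 5 neighbours < 4, not yet.
  Dee: 1 of 2 neighbours < 2, not yet.
  Jo: 1 of 2 neighbours ≥ 1, adopts the app.
  Kai: 1 of 5 neighbours < 2, not yet.
Round 4 — no new adoptions; cascade stops.

no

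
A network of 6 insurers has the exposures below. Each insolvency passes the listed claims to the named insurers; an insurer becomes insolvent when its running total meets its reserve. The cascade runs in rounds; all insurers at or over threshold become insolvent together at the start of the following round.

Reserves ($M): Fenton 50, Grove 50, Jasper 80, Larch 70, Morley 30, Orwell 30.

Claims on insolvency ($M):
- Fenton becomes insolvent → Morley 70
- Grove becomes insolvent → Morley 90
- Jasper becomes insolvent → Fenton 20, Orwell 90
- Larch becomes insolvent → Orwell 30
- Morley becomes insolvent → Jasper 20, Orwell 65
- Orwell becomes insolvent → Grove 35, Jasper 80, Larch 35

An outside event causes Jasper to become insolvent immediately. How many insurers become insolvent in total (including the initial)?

Round 1 — Jasper becomes insolvent (initial).
  Fenton: +20 → 20 < 50
  Orwell: +90 → 90 ≥ 30
Round 2 — Orwell becomes insolvent.
  Grove: +35 → 35 < 50
  Larch: +35 → 35 < 70
No further insolvencies.

2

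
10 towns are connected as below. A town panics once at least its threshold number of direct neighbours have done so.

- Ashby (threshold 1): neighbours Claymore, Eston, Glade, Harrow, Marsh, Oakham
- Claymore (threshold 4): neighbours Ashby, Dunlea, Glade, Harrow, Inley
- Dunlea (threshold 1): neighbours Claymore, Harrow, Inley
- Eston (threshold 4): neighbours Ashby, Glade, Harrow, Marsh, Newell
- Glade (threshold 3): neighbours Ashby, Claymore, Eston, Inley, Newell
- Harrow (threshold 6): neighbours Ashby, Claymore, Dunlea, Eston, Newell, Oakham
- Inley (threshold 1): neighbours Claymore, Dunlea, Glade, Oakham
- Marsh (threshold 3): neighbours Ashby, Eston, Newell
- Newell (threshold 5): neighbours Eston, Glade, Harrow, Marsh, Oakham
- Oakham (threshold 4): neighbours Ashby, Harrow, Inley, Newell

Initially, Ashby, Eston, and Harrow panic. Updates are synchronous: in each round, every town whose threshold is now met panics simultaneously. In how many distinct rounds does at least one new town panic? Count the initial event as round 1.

Round 1 — Ashby, Eston, Harrow panic (initial).
Round 2 — checking thresholds:
  Claymore: 2 of 5 neighbours < 4, not yet.
  Dunlea: 1 of 3 neighbours ≥ 1, panics.
  Glade: 2 of 5 neighbours < 3, not yet.
  Marsh: 2 of 3 neighbours < 3, not yet.
  Newell: 2 of 5 neighbours < 5, not yet.
  Oakham: 2 of 4 neighbours < 4, not yet.
Round 3 — checking thresholds:
  Claymore: 3 of 5 neighbours < 4, not yet.
  Glade: 2 of 5 neighbours < 3, not yet.
  Inley: 1 of 4 neighbours ≥ 1, panics.
  Marsh: 2 of 3 neighbours < 3, not yet.
  Newell: 2 of 5 neighbours < 5, not yet.
  Oakham: 2 of 4 neighbours < 4, not yet.
Round 4 — checking thresholds:
  Claymore: 4 of 5 neighbours ≥ 4, panics.
  Glade: 3 of 5 neighbours ≥ 3, panics.
  Marsh: 2 of 3 neighbours < 3, not yet.
  Newell: 2 of 5 neighbours < 5, not yet.
  Oakham: 3 of 4 neighbours < 4, not yet.
Round 5 — no new panics; cascade stops.

4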